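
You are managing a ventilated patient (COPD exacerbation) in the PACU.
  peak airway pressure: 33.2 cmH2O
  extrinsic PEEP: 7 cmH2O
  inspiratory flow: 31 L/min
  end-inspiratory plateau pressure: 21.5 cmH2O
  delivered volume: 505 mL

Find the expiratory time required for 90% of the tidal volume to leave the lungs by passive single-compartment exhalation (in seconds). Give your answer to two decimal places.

1.82

Flow: 31 L/min ÷ 60 = 0.5167 L/s.
R = (PIP − Pplat)/V̇ = (33.2 − 21.5) / 0.5167 = 11.7/0.5167 = 22.644 cmH2O·s/L.
C = Vt/(Pplat − PEEP) = 505.0 / (21.5 − 7) = 505.0/14.5 = 34.828 mL/cmH2O.
τ = R × C = 22.644 × 0.03483 L/cmH2O = 0.7887 s.
t = −τ·ln(1 − 0.90) = −0.7887·ln(0.1) = 1.816 s.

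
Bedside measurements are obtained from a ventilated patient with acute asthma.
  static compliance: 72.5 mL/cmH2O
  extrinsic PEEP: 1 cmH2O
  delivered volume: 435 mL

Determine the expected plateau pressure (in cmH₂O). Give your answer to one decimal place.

7.0

Pplat = PEEP + Vt / Cstat = 1 + 435 / 72.5 = 1 + 6.0 = 7.0 cmH2O.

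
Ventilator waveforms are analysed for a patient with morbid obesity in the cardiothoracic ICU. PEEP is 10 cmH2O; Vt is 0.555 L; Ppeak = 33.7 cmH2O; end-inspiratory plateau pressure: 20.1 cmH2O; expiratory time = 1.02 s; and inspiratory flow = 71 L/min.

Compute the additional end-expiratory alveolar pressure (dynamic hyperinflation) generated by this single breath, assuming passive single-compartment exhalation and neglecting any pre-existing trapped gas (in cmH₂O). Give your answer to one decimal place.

2.0

Flow: 71 L/min ÷ 60 = 1.1833 L/s.
R = (PIP − Pplat)/V̇ = (33.7 − 20.1) / 1.1833 = 13.6/1.1833 = 11.493 cmH2O·s/L.
C = Vt/(Pplat − PEEP) = 555.0 / (20.1 − 10) = 555.0/10.1 = 54.95 mL/cmH2O.
τ = R × C = 11.493 × 0.05495 L/cmH2O = 0.6315 s.
Fraction remaining = e^(−Te/τ) = e^(−1.02/0.6315) = 0.1989; trapped volume = 555.0 × 0.1989 = 110.39 mL.
Additional alveolar pressure from trapping ≈ V_trapped / C = 110.39 / 54.95 = 2.009 cmH2O.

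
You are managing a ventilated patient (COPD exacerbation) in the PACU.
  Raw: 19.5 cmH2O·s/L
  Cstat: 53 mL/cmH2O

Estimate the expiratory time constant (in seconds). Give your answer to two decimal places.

1.03

τ = R × C = 19.5 × 53 mL/cmH2O = 19.5 × 0.053 L/cmH2O = 1.034 s.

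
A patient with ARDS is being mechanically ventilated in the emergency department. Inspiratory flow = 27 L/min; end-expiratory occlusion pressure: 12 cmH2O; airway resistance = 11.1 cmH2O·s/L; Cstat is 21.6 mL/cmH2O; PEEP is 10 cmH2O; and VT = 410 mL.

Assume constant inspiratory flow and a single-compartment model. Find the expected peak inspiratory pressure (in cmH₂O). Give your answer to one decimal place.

36.0

Flow: 27 L/min ÷ 60 = 0.45 L/s.
Total PEEP = 12 cmH2O (set 10 + intrinsic 2); this is the baseline alveolar pressure.
Equation of motion (constant flow): PIP = Vt/C + R·V̇ + PEEP.
PIP = 410/21.6 + 11.1×0.45 + 12 = 18.981 + 4.995 + 12 = 35.976 cmH2O.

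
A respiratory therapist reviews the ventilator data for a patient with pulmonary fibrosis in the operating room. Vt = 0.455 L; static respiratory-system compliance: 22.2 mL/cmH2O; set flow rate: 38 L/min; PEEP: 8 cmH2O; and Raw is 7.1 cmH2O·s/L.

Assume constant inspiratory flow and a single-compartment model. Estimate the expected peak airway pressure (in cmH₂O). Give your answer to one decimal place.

33.0

Flow: 38 L/min ÷ 60 = 0.6333 L/s.
Equation of motion (constant flow): PIP = Vt/C + R·V̇ + PEEP.
PIP = 455/22.2 + 7.1×0.6333 + 8 = 20.495 + 4.496 + 8 = 32.991 cmH2O.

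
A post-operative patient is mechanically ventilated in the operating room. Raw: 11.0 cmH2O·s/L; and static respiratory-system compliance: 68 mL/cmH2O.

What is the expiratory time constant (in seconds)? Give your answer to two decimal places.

0.75

τ = R × C = 11.0 × 68 mL/cmH2O = 11.0 × 0.068 L/cmH2O = 0.748 s.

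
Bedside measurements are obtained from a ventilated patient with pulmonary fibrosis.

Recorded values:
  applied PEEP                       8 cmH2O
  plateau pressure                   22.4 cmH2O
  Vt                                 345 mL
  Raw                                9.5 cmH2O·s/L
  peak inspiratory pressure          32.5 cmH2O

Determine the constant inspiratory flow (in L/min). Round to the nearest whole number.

64

flow = (PIP − Pplat) / Raw = (32.5 − 22.4) / 9.5 = 1.063 L/s × 60 = 63.78 L/min.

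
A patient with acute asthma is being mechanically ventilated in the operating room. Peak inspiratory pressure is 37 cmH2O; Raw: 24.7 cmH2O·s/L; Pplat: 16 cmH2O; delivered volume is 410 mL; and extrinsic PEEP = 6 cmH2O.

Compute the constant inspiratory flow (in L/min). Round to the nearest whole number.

51

flow = (PIP − Pplat) / Raw = (37 − 16) / 24.7 = 0.8502 L/s × 60 = 51.012 L/min.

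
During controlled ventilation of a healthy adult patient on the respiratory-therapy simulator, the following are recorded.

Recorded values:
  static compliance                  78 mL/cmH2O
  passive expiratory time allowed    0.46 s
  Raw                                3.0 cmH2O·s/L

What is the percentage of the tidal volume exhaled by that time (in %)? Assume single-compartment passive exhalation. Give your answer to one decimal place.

τ = R × C = 3.0 × 78 mL/cmH2O = 3.0 × 0.078 L/cmH2O = 0.234 s.
Passive exhalation: V(t)/V₀ = e^(−t/τ) = e^(−0.46/0.234) = 0.14.
Fraction exhaled = 1 − 0.14 = 0.86 → 86.0%.

86.0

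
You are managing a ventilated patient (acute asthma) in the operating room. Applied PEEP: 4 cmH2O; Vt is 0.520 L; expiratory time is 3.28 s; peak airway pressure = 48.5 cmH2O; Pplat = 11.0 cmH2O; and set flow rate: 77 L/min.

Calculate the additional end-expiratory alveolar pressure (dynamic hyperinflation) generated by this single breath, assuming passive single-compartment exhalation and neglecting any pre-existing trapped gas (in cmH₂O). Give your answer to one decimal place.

Flow: 77 L/min ÷ 60 = 1.2833 L/s.
R = (PIP − Pplat)/V̇ = (48.5 − 11.0) / 1.2833 = 37.5/1.2833 = 29.222 cmH2O·s/L.
C = Vt/(Pplat − PEEP) = 520.0 / (11.0 − 4) = 520.0/7.0 = 74.286 mL/cmH2O.
τ = R × C = 29.222 × 0.07429 L/cmH2O = 2.171 s.
Fraction remaining = e^(−Te/τ) = e^(−3.28/2.171) = 0.2207; trapped volume = 520.0 × 0.2207 = 114.76 mL.
Additional alveolar pressure from trapping ≈ V_trapped / C = 114.76 / 74.286 = 1.545 cmH2O.

1.5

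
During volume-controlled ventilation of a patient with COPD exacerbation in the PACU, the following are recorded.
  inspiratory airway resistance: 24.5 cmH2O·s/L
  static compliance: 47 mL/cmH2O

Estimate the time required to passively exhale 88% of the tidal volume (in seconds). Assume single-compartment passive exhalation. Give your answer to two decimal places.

2.44

τ = R × C = 24.5 × 47 mL/cmH2O = 24.5 × 0.047 L/cmH2O = 1.152 s.
Exhaled fraction f = 1 − e^(−t/τ) → t = −τ·ln(1 − f) = −1.152·ln(0.12) = 2.443 s.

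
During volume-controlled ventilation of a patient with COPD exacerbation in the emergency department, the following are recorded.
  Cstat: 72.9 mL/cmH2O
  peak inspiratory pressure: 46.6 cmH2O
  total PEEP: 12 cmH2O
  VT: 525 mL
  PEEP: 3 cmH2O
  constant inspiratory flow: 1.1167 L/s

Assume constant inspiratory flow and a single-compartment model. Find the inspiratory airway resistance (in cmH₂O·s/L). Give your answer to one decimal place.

24.5

Total PEEP = 12 cmH2O (set 3 + intrinsic 9); this is the baseline alveolar pressure.
Equation of motion (constant flow): PIP = Vt/C + R·V̇ + PEEP.
R·V̇ = PIP − Vt/C − PEEP = 46.6 − 525/72.9 − 12 = 46.6 − 7.202 − 12 = 27.398 cmH2O.
R = 27.398 / 1.1167 = 24.535 cmH2O·s/L.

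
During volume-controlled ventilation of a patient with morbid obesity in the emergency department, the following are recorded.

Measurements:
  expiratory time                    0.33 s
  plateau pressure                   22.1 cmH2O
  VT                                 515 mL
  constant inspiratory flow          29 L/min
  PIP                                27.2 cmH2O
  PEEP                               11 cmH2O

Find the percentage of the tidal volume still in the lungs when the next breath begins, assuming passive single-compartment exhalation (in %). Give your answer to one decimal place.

51.0

Flow: 29 L/min ÷ 60 = 0.4833 L/s.
R = (PIP − Pplat)/V̇ = (27.2 − 22.1) / 0.4833 = 5.1/0.4833 = 10.552 cmH2O·s/L.
C = Vt/(Pplat − PEEP) = 515.0 / (22.1 − 11) = 515.0/11.1 = 46.396 mL/cmH2O.
τ = R × C = 10.552 × 0.0464 L/cmH2O = 0.4896 s.
Fraction remaining at end-expiration = e^(−Te/τ) = e^(−0.33/0.4896) = 0.5097 → 50.97%.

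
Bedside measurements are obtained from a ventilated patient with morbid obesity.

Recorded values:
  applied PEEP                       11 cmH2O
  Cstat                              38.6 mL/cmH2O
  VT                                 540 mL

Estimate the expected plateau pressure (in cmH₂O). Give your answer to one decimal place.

Pplat = PEEP + Vt / Cstat = 11 + 540 / 38.6 = 11 + 13.99 = 24.99 cmH2O.

25.0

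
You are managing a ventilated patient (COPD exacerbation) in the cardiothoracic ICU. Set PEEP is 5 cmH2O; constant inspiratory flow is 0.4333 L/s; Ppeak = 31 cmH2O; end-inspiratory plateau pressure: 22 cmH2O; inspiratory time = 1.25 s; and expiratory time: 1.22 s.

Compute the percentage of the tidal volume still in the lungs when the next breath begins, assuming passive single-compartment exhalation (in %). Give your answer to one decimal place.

15.8

Vt = flow × Ti = 0.4333 L/s × 1.25 s × 1000 mL/L = 541.63 mL.
R = (PIP − Pplat)/V̇ = (31 − 22) / 0.4333 = 9.0/0.4333 = 20.771 cmH2O·s/L.
C = Vt/(Pplat − PEEP) = 541.63 / (22 − 5) = 541.63/17.0 = 31.861 mL/cmH2O.
τ = R × C = 20.771 × 0.03186 L/cmH2O = 0.6618 s.
Fraction remaining at end-expiration = e^(−Te/τ) = e^(−1.22/0.6618) = 0.1583 → 15.83%.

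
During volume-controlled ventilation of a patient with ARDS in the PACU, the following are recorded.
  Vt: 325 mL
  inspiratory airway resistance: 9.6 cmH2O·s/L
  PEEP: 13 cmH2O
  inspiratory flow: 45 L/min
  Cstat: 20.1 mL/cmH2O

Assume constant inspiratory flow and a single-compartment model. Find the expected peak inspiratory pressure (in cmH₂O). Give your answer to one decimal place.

Flow: 45 L/min ÷ 60 = 0.75 L/s.
Equation of motion (constant flow): PIP = Vt/C + R·V̇ + PEEP.
PIP = 325/20.1 + 9.6×0.75 + 13 = 16.169 + 7.2 + 13 = 36.369 cmH2O.

36.4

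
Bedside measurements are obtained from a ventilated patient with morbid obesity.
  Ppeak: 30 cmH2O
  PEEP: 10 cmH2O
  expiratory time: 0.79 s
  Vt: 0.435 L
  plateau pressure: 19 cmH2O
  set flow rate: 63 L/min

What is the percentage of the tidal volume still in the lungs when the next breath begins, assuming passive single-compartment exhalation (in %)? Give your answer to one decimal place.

21.0

Flow: 63 L/min ÷ 60 = 1.05 L/s.
R = (PIP − Pplat)/V̇ = (30 − 19) / 1.05 = 11.0/1.05 = 10.476 cmH2O·s/L.
C = Vt/(Pplat − PEEP) = 435.0 / (19 − 10) = 435.0/9.0 = 48.333 mL/cmH2O.
τ = R × C = 10.476 × 0.04833 L/cmH2O = 0.5063 s.
Fraction remaining at end-expiration = e^(−Te/τ) = e^(−0.79/0.5063) = 0.2101 → 21.01%.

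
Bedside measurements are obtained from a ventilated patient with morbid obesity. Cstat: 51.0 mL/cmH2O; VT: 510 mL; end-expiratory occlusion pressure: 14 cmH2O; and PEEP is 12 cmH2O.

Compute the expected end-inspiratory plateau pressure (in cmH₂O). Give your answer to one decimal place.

24.0

End-expiratory occlusion gives total PEEP = 14 cmH2O (intrinsic PEEP = 14 − 12 = 2). Use total PEEP for the elastic gradient.
Pplat = PEEPtotal + Vt / Cstat = 14 + 510 / 51.0 = 14 + 10.0 = 24.0 cmH2O.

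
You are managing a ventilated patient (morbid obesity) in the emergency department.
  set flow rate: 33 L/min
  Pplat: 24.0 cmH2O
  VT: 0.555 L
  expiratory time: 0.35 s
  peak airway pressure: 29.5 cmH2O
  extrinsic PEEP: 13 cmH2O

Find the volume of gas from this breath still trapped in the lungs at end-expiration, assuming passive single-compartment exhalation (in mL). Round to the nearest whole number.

Flow: 33 L/min ÷ 60 = 0.55 L/s.
R = (PIP − Pplat)/V̇ = (29.5 − 24.0) / 0.55 = 5.5/0.55 = 10.0 cmH2O·s/L.
C = Vt/(Pplat − PEEP) = 555.0 / (24.0 − 13) = 555.0/11.0 = 50.455 mL/cmH2O.
τ = R × C = 10.0 × 0.05046 L/cmH2O = 0.5046 s.
Fraction remaining = e^(−Te/τ) = e^(−0.35/0.5046) = 0.4998.
Trapped volume = 555.0 × 0.4998 = 277.39 mL.

277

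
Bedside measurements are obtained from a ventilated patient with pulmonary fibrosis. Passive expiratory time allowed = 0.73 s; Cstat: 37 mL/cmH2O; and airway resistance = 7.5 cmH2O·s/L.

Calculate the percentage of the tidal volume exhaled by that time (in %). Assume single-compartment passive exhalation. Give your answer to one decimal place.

τ = R × C = 7.5 × 37 mL/cmH2O = 7.5 × 0.037 L/cmH2O = 0.2775 s.
Passive exhalation: V(t)/V₀ = e^(−t/τ) = e^(−0.73/0.2775) = 0.07203.
Fraction exhaled = 1 − 0.07203 = 0.928 → 92.8%.

92.8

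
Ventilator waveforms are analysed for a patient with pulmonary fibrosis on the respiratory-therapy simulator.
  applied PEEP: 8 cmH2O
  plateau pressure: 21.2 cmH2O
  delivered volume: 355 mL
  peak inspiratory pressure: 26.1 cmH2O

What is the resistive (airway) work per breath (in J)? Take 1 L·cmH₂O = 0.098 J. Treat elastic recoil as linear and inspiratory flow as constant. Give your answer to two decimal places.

0.17

With constant inspiratory flow the resistive pressure is constant at PIP − Pplat = 26.1 − 21.2 = 4.9 cmH2O, so resistive work = 4.9 × 0.355 = 1.74 L·cmH2O.
× 0.098 J/(L·cmH2O) → 0.1705 J.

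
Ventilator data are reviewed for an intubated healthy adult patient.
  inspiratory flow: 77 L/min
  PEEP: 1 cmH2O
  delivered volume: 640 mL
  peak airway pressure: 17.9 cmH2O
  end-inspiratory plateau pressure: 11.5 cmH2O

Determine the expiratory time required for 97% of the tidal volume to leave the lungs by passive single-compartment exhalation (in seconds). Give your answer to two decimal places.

1.07

Flow: 77 L/min ÷ 60 = 1.2833 L/s.
R = (PIP − Pplat)/V̇ = (17.9 − 11.5) / 1.2833 = 6.4/1.2833 = 4.987 cmH2O·s/L.
C = Vt/(Pplat − PEEP) = 640.0 / (11.5 − 1) = 640.0/10.5 = 60.952 mL/cmH2O.
τ = R × C = 4.987 × 0.06095 L/cmH2O = 0.304 s.
t = −τ·ln(1 − 0.97) = −0.304·ln(0.03) = 1.066 s.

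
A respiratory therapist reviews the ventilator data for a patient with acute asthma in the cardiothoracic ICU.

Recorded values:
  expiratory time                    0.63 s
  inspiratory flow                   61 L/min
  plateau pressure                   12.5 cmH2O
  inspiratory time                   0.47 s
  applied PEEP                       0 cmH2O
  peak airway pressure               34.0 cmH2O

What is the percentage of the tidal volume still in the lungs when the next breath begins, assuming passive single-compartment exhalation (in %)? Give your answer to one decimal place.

45.9

Flow: 61 L/min ÷ 60 = 1.0167 L/s.
Vt = flow × Ti = 1.0167 L/s × 0.47 s × 1000 mL/L = 477.85 mL.
R = (PIP − Pplat)/V̇ = (34.0 − 12.5) / 1.0167 = 21.5/1.0167 = 21.147 cmH2O·s/L.
C = Vt/(Pplat − PEEP) = 477.85 / (12.5 − 0) = 477.85/12.5 = 38.228 mL/cmH2O.
τ = R × C = 21.147 × 0.03823 L/cmH2O = 0.8084 s.
Fraction remaining at end-expiration = e^(−Te/τ) = e^(−0.63/0.8084) = 0.4587 → 45.87%.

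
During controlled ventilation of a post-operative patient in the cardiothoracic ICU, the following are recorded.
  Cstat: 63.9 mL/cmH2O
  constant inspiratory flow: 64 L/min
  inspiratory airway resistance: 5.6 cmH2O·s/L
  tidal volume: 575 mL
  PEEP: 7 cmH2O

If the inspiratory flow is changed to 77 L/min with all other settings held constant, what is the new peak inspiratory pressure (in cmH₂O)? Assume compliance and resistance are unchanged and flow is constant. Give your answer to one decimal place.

23.2

Flow: 64 L/min ÷ 60 = 1.0667 L/s.
New flow: 77 L/min ÷ 60 = 1.2833 L/s.
PIP = Vt/C + R·V̇ + PEEP (constant-flow equation of motion).
Only the resistive term changes: ΔPIP = R × ΔV̇ = 5.6 × (1.2833 − 1.0667) = 5.6 × 0.2166 = 1.213 cmH2O.
Original PIP = 575/63.9 + 5.6×1.0667 + 7 = 21.972 cmH2O; new PIP = 21.972 + (1.213) = 23.185 cmH2O.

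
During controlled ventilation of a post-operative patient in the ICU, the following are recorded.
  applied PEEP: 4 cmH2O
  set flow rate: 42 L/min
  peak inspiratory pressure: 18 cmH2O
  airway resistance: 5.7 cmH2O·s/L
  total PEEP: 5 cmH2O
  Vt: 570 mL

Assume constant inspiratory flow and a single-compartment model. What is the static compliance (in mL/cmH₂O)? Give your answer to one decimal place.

Flow: 42 L/min ÷ 60 = 0.7 L/s.
Total PEEP = 5 cmH2O (set 4 + intrinsic 1); this is the baseline alveolar pressure.
Equation of motion (constant flow): PIP = Vt/C + R·V̇ + PEEP.
Vt/C = PIP − R·V̇ − PEEP = 18 − 5.7×0.7 − 5 = 18 − 3.99 − 5 = 9.01 cmH2O.
C = Vt / 9.01 = 570 / 9.01 = 63.263 mL/cmH2O.

63.3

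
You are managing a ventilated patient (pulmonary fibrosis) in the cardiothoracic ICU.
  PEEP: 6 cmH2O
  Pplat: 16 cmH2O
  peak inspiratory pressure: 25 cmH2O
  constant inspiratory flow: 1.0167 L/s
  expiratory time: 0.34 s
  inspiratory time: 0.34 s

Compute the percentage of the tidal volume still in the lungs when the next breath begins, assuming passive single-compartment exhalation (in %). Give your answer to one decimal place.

Vt = flow × Ti = 1.0167 L/s × 0.34 s × 1000 mL/L = 345.68 mL.
R = (PIP − Pplat)/V̇ = (25 − 16) / 1.0167 = 9.0/1.0167 = 8.852 cmH2O·s/L.
C = Vt/(Pplat − PEEP) = 345.68 / (16 − 6) = 345.68/10.0 = 34.568 mL/cmH2O.
τ = R × C = 8.852 × 0.03457 L/cmH2O = 0.306 s.
Fraction remaining at end-expiration = e^(−Te/τ) = e^(−0.34/0.306) = 0.3292 → 32.92%.

32.9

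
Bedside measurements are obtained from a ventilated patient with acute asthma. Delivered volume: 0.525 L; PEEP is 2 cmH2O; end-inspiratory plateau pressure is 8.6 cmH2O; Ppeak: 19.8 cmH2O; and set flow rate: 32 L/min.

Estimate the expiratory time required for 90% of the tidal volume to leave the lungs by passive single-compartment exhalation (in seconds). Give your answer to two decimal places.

3.85

Flow: 32 L/min ÷ 60 = 0.5333 L/s.
R = (PIP − Pplat)/V̇ = (19.8 − 8.6) / 0.5333 = 11.2/0.5333 = 21.001 cmH2O·s/L.
C = Vt/(Pplat − PEEP) = 525.0 / (8.6 − 2) = 525.0/6.6 = 79.545 mL/cmH2O.
τ = R × C = 21.001 × 0.07955 L/cmH2O = 1.671 s.
t = −τ·ln(1 − 0.90) = −1.671·ln(0.1) = 3.848 s.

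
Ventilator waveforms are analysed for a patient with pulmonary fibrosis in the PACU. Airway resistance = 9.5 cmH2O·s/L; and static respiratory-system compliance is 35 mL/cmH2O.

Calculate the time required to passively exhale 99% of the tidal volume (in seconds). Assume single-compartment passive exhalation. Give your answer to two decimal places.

τ = R × C = 9.5 × 35 mL/cmH2O = 9.5 × 0.035 L/cmH2O = 0.3325 s.
Exhaled fraction f = 1 − e^(−t/τ) → t = −τ·ln(1 − f) = −0.3325·ln(0.01) = 1.531 s.

1.53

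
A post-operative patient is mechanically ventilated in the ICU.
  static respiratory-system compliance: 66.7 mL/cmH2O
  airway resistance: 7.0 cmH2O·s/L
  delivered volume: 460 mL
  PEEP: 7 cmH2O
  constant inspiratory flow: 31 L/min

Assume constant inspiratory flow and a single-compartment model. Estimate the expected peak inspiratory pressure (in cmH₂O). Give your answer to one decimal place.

17.5

Flow: 31 L/min ÷ 60 = 0.5167 L/s.
Equation of motion (constant flow): PIP = Vt/C + R·V̇ + PEEP.
PIP = 460/66.7 + 7.0×0.5167 + 7 = 6.897 + 3.617 + 7 = 17.514 cmH2O.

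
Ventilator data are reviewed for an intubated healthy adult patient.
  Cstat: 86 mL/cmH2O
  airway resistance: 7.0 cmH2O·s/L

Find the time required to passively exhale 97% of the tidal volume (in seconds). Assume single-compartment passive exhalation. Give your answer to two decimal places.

τ = R × C = 7.0 × 86 mL/cmH2O = 7.0 × 0.086 L/cmH2O = 0.602 s.
Exhaled fraction f = 1 − e^(−t/τ) → t = −τ·ln(1 − f) = −0.602·ln(0.03) = 2.111 s.

2.11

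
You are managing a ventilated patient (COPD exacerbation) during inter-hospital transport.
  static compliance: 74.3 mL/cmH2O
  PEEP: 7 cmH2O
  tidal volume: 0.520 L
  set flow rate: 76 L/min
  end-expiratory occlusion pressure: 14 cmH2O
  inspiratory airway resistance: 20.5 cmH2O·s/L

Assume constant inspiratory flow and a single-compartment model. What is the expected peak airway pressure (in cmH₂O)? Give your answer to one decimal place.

47.0

Flow: 76 L/min ÷ 60 = 1.2667 L/s.
Total PEEP = 14 cmH2O (set 7 + intrinsic 7); this is the baseline alveolar pressure.
Equation of motion (constant flow): PIP = Vt/C + R·V̇ + PEEP.
PIP = 520/74.3 + 20.5×1.2667 + 14 = 6.999 + 25.967 + 14 = 46.966 cmH2O.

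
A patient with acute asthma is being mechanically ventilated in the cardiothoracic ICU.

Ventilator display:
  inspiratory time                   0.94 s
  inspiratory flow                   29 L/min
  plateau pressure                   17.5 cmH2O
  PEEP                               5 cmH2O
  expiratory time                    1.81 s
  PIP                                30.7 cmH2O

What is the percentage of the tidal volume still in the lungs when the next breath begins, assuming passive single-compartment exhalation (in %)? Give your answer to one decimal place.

Flow: 29 L/min ÷ 60 = 0.4833 L/s.
Vt = flow × Ti = 0.4833 L/s × 0.94 s × 1000 mL/L = 454.3 mL.
R = (PIP − Pplat)/V̇ = (30.7 − 17.5) / 0.4833 = 13.2/0.4833 = 27.312 cmH2O·s/L.
C = Vt/(Pplat − PEEP) = 454.3 / (17.5 − 5) = 454.3/12.5 = 36.344 mL/cmH2O.
τ = R × C = 27.312 × 0.03634 L/cmH2O = 0.9925 s.
Fraction remaining at end-expiration = e^(−Te/τ) = e^(−1.81/0.9925) = 0.1614 → 16.14%.

16.1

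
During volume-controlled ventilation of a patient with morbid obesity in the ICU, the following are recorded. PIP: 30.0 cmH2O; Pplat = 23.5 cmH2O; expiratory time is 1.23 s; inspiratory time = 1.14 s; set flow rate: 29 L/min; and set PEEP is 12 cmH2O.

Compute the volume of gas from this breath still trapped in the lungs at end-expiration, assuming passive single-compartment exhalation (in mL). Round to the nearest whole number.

82

Flow: 29 L/min ÷ 60 = 0.4833 L/s.
Vt = flow × Ti = 0.4833 L/s × 1.14 s × 1000 mL/L = 550.96 mL.
R = (PIP − Pplat)/V̇ = (30.0 − 23.5) / 0.4833 = 6.5/0.4833 = 13.449 cmH2O·s/L.
C = Vt/(Pplat − PEEP) = 550.96 / (23.5 − 12) = 550.96/11.5 = 47.91 mL/cmH2O.
τ = R × C = 13.449 × 0.04791 L/cmH2O = 0.6443 s.
Fraction remaining = e^(−Te/τ) = e^(−1.23/0.6443) = 0.1482.
Trapped volume = 550.96 × 0.1482 = 81.652 mL.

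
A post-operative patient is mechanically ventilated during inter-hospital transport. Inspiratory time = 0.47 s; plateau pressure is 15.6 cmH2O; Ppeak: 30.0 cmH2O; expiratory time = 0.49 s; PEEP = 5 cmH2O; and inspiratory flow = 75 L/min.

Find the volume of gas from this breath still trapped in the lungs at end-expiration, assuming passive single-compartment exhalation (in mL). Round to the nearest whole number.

Flow: 75 L/min ÷ 60 = 1.25 L/s.
Vt = flow × Ti = 1.25 L/s × 0.47 s × 1000 mL/L = 587.5 mL.
R = (PIP − Pplat)/V̇ = (30.0 − 15.6) / 1.25 = 14.4/1.25 = 11.52 cmH2O·s/L.
C = Vt/(Pplat − PEEP) = 587.5 / (15.6 − 5) = 587.5/10.6 = 55.425 mL/cmH2O.
τ = R × C = 11.52 × 0.05543 L/cmH2O = 0.6386 s.
Fraction remaining = e^(−Te/τ) = e^(−0.49/0.6386) = 0.4643.
Trapped volume = 587.5 × 0.4643 = 272.78 mL.

273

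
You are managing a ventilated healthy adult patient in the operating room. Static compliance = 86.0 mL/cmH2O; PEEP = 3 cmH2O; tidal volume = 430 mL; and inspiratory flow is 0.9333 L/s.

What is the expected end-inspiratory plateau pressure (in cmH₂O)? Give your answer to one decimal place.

8.0

Pplat = PEEP + Vt / Cstat = 3 + 430 / 86.0 = 3 + 5.0 = 8.0 cmH2O.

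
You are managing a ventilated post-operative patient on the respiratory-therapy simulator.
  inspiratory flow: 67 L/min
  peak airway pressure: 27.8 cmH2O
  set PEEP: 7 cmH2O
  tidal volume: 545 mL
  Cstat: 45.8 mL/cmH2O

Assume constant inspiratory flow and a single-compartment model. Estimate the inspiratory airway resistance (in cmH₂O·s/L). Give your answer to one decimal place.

Flow: 67 L/min ÷ 60 = 1.1167 L/s.
Equation of motion (constant flow): PIP = Vt/C + R·V̇ + PEEP.
R·V̇ = PIP − Vt/C − PEEP = 27.8 − 545/45.8 − 7 = 27.8 − 11.9 − 7 = 8.9 cmH2O.
R = 8.9 / 1.1167 = 7.97 cmH2O·s/L.

8.0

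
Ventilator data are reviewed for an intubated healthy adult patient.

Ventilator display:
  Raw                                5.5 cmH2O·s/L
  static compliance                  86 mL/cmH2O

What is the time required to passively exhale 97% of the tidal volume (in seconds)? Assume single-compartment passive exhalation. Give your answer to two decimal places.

τ = R × C = 5.5 × 86 mL/cmH2O = 5.5 × 0.086 L/cmH2O = 0.473 s.
Exhaled fraction f = 1 − e^(−t/τ) → t = −τ·ln(1 − f) = −0.473·ln(0.03) = 1.659 s.

1.66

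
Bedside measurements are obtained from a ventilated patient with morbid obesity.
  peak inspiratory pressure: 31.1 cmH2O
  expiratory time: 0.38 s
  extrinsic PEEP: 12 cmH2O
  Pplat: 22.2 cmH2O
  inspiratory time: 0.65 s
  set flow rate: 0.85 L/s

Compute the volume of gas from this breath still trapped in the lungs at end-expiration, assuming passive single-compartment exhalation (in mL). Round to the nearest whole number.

Vt = flow × Ti = 0.85 L/s × 0.65 s × 1000 mL/L = 552.5 mL.
R = (PIP − Pplat)/V̇ = (31.1 − 22.2) / 0.85 = 8.9/0.85 = 10.471 cmH2O·s/L.
C = Vt/(Pplat − PEEP) = 552.5 / (22.2 − 12) = 552.5/10.2 = 54.167 mL/cmH2O.
τ = R × C = 10.471 × 0.05417 L/cmH2O = 0.5672 s.
Fraction remaining = e^(−Te/τ) = e^(−0.38/0.5672) = 0.5117.
Trapped volume = 552.5 × 0.5117 = 282.71 mL.

283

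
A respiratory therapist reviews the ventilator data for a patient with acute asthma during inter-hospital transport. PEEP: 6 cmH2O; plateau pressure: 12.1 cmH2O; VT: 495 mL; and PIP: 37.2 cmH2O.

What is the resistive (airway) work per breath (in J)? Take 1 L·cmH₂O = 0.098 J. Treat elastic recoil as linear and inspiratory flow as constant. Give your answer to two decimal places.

With constant inspiratory flow the resistive pressure is constant at PIP − Pplat = 37.2 − 12.1 = 25.1 cmH2O, so resistive work = 25.1 × 0.495 = 12.425 L·cmH2O.
× 0.098 J/(L·cmH2O) → 1.218 J.

1.22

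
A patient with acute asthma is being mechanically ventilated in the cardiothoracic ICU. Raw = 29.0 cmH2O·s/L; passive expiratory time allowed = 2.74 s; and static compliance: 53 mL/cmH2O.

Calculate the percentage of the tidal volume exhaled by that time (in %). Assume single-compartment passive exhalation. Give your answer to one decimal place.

τ = R × C = 29.0 × 53 mL/cmH2O = 29.0 × 0.053 L/cmH2O = 1.537 s.
Passive exhalation: V(t)/V₀ = e^(−t/τ) = e^(−2.74/1.537) = 0.1682.
Fraction exhaled = 1 − 0.1682 = 0.8318 → 83.18%.

83.2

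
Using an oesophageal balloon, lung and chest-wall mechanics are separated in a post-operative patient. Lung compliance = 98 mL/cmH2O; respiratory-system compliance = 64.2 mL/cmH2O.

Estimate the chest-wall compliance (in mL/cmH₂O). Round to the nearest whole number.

1/Ccw = 1/Crs − 1/CL.
1/Ccw = 1/64.2 − 1/98 = 0.005372.
Ccw = 186.15 mL/cmH2O.

186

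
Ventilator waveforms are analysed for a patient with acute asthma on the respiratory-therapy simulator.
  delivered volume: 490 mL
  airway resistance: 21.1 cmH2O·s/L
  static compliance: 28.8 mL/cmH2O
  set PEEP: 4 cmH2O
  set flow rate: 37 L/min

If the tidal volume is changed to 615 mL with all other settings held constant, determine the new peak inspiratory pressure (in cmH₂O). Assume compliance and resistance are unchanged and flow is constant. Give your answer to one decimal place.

38.4

Flow: 37 L/min ÷ 60 = 0.6167 L/s.
PIP = Vt/C + R·V̇ + PEEP (constant-flow equation of motion).
Only the elastic term changes: ΔPIP = ΔVt / C = (615 − 490) / 28.8 = 4.34 cmH2O.
Original PIP = 490/28.8 + 21.1×0.6167 + 4 = 34.026 cmH2O; new PIP = 34.026 + (4.34) = 38.366 cmH2O.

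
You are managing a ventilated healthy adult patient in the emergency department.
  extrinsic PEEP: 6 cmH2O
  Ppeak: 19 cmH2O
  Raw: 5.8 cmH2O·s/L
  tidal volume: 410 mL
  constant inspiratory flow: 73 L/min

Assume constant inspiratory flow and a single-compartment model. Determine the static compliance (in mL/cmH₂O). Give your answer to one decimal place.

Flow: 73 L/min ÷ 60 = 1.2167 L/s.
Equation of motion (constant flow): PIP = Vt/C + R·V̇ + PEEP.
Vt/C = PIP − R·V̇ − PEEP = 19 − 5.8×1.2167 − 6 = 19 − 7.057 − 6 = 5.943 cmH2O.
C = Vt / 5.943 = 410 / 5.943 = 68.989 mL/cmH2O.

69.0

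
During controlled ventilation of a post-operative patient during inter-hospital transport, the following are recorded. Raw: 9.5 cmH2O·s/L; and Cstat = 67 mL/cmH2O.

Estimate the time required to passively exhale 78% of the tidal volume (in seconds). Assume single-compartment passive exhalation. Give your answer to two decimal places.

0.96

τ = R × C = 9.5 × 67 mL/cmH2O = 9.5 × 0.067 L/cmH2O = 0.6365 s.
Exhaled fraction f = 1 − e^(−t/τ) → t = −τ·ln(1 − f) = −0.6365·ln(0.22) = 0.9637 s.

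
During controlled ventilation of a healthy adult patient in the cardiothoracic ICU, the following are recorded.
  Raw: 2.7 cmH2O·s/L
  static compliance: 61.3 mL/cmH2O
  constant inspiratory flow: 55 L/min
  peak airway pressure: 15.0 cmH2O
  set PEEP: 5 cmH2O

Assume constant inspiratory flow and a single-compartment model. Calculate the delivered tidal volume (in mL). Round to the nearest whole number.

Flow: 55 L/min ÷ 60 = 0.9167 L/s.
Equation of motion (constant flow): PIP = Vt/C + R·V̇ + PEEP.
Vt/C = PIP − R·V̇ − PEEP = 15.0 − 2.475 − 5 = 7.525 cmH2O.
Vt = C × 7.525 = 61.3 × 7.525 = 461.28 mL.

461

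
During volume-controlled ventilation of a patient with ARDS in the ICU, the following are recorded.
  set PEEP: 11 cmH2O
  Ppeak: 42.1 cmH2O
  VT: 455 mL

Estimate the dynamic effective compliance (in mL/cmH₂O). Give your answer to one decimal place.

Dynamic compliance = Vt / (PIP − PEEP) = 455 / (42.1 − 11) = 455 / 31.1 = 14.63 mL/cmH2O.

14.6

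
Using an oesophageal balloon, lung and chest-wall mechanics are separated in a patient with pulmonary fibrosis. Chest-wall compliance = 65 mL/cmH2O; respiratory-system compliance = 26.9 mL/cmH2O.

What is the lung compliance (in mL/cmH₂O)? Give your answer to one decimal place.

45.9

1/CL = 1/Crs − 1/Ccw.
1/CL = 1/26.9 − 1/65 = 0.02179.
CL = 45.893 mL/cmH2O.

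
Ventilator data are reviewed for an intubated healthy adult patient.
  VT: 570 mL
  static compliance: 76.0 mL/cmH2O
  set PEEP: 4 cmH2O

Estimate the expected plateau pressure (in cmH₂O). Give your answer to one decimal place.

11.5

Pplat = PEEP + Vt / Cstat = 4 + 570 / 76.0 = 4 + 7.5 = 11.5 cmH2O.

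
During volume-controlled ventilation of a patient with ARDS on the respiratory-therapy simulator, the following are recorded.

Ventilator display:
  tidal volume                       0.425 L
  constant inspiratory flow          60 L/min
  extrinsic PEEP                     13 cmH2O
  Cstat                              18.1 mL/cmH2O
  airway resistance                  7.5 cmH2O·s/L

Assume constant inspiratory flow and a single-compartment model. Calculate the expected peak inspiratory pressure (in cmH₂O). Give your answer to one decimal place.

44.0

Flow: 60 L/min ÷ 60 = 1 L/s.
Equation of motion (constant flow): PIP = Vt/C + R·V̇ + PEEP.
PIP = 425/18.1 + 7.5×1 + 13 = 23.481 + 7.5 + 13 = 43.981 cmH2O.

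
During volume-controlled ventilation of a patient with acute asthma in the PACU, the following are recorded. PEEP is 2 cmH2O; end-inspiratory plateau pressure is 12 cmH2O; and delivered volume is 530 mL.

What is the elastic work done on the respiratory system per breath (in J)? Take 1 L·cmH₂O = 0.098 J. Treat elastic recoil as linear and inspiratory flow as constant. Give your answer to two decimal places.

0.26

Elastic work ≈ ½ × (Pplat − PEEP) × Vt = 0.5 × (12 − 2) × 0.530 L = 0.5 × 10.0 × 0.530 = 2.65 L·cmH2O.
× 0.098 J/(L·cmH2O) → 0.2597 J.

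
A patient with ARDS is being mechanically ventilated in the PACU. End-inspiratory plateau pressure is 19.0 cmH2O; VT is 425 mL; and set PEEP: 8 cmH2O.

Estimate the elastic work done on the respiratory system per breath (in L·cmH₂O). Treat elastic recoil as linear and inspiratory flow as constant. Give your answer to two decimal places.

Elastic work ≈ ½ × (Pplat − PEEP) × Vt = 0.5 × (19.0 − 8) × 0.425 L = 0.5 × 11.0 × 0.425 = 2.338 L·cmH2O.

2.34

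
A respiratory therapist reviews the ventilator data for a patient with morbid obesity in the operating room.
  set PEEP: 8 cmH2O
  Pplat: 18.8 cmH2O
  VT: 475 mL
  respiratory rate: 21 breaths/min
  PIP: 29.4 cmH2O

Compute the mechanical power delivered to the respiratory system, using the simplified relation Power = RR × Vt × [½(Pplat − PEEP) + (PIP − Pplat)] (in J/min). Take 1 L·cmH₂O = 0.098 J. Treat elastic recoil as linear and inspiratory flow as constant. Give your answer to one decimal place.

15.6

Per-breath work = Vt × [½(Pplat−PEEP) + (PIP−Pplat)] = 0.475 × [0.5×10.8 + 10.6] = 0.475 × 16.0 = 7.6 L·cmH2O.
Power = 21 × 7.6 = 159.6 L·cmH2O/min.
× 0.098 J/(L·cmH2O) → 15.641 J/min.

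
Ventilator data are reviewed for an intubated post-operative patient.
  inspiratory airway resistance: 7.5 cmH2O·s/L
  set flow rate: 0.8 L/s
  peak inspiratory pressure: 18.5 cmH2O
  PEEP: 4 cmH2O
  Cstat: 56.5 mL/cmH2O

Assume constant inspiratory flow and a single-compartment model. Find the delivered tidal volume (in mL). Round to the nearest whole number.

480

Equation of motion (constant flow): PIP = Vt/C + R·V̇ + PEEP.
Vt/C = PIP − R·V̇ − PEEP = 18.5 − 6.0 − 4 = 8.5 cmH2O.
Vt = C × 8.5 = 56.5 × 8.5 = 480.25 mL.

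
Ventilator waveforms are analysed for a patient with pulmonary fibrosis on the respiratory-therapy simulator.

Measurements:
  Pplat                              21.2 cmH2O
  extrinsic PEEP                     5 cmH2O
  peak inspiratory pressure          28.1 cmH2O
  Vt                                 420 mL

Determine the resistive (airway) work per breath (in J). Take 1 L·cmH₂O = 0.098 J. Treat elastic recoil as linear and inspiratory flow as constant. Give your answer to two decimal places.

With constant inspiratory flow the resistive pressure is constant at PIP − Pplat = 28.1 − 21.2 = 6.9 cmH2O, so resistive work = 6.9 × 0.420 = 2.898 L·cmH2O.
× 0.098 J/(L·cmH2O) → 0.284 J.

0.28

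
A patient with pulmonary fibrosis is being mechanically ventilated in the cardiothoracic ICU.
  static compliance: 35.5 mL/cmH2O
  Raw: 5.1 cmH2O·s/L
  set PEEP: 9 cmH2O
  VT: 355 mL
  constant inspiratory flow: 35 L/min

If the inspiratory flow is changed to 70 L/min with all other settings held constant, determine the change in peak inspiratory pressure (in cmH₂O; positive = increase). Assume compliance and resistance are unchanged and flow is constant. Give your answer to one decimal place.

3.0

Flow: 35 L/min ÷ 60 = 0.5833 L/s.
New flow: 70 L/min ÷ 60 = 1.1667 L/s.
PIP = Vt/C + R·V̇ + PEEP (constant-flow equation of motion).
Only the resistive term changes: ΔPIP = R × ΔV̇ = 5.1 × (1.1667 − 0.5833) = 5.1 × 0.5834 = 2.975 cmH2O.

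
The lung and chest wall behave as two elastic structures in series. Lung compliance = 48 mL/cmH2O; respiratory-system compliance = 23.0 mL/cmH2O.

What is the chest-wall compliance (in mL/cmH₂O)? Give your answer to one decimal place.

44.2

1/Ccw = 1/Crs − 1/CL.
1/Ccw = 1/23.0 − 1/48 = 0.02264.
Ccw = 44.17 mL/cmH2O.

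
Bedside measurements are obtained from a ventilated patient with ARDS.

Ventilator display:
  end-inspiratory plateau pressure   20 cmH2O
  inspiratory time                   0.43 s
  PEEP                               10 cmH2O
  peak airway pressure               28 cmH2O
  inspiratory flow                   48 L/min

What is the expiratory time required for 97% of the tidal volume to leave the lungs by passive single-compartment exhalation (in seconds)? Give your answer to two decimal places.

Flow: 48 L/min ÷ 60 = 0.8 L/s.
Vt = flow × Ti = 0.8 L/s × 0.43 s × 1000 mL/L = 344.0 mL.
R = (PIP − Pplat)/V̇ = (28 − 20) / 0.8 = 8.0/0.8 = 10.0 cmH2O·s/L.
C = Vt/(Pplat − PEEP) = 344.0 / (20 − 10) = 344.0/10.0 = 34.4 mL/cmH2O.
τ = R × C = 10.0 × 0.0344 L/cmH2O = 0.344 s.
t = −τ·ln(1 − 0.97) = −0.344·ln(0.03) = 1.206 s.

1.21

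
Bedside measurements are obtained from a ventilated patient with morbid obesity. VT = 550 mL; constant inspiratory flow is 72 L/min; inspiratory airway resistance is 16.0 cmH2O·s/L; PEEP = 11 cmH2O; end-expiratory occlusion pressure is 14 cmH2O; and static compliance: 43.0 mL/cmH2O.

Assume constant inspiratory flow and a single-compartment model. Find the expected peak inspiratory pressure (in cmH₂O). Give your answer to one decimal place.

Flow: 72 L/min ÷ 60 = 1.2 L/s.
Total PEEP = 14 cmH2O (set 11 + intrinsic 3); this is the baseline alveolar pressure.
Equation of motion (constant flow): PIP = Vt/C + R·V̇ + PEEP.
PIP = 550/43.0 + 16.0×1.2 + 14 = 12.791 + 19.2 + 14 = 45.991 cmH2O.

46.0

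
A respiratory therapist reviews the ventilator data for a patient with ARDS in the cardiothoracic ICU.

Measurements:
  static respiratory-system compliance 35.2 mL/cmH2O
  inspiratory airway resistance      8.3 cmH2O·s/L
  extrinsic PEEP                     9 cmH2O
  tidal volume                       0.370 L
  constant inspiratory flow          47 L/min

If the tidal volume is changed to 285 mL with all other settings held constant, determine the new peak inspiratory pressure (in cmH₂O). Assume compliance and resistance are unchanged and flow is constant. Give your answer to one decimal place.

Flow: 47 L/min ÷ 60 = 0.7833 L/s.
PIP = Vt/C + R·V̇ + PEEP (constant-flow equation of motion).
Only the elastic term changes: ΔPIP = ΔVt / C = (285 − 370) / 35.2 = -2.415 cmH2O.
Original PIP = 370/35.2 + 8.3×0.7833 + 9 = 26.013 cmH2O; new PIP = 26.013 + (-2.415) = 23.598 cmH2O.

23.6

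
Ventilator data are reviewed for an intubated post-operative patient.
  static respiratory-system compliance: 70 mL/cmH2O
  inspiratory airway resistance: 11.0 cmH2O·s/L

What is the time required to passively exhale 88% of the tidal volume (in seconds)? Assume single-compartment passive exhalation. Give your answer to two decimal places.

1.63

τ = R × C = 11.0 × 70 mL/cmH2O = 11.0 × 0.070 L/cmH2O = 0.77 s.
Exhaled fraction f = 1 − e^(−t/τ) → t = −τ·ln(1 − f) = −0.77·ln(0.12) = 1.633 s.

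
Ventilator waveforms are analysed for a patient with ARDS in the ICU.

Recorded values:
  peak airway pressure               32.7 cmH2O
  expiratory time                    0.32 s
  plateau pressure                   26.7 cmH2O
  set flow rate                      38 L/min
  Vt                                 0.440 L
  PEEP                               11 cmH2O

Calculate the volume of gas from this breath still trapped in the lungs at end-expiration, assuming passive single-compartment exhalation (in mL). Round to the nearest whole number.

Flow: 38 L/min ÷ 60 = 0.6333 L/s.
R = (PIP − Pplat)/V̇ = (32.7 − 26.7) / 0.6333 = 6.0/0.6333 = 9.474 cmH2O·s/L.
C = Vt/(Pplat − PEEP) = 440.0 / (26.7 − 11) = 440.0/15.7 = 28.025 mL/cmH2O.
τ = R × C = 9.474 × 0.02803 L/cmH2O = 0.2656 s.
Fraction remaining = e^(−Te/τ) = e^(−0.32/0.2656) = 0.2997.
Trapped volume = 440.0 × 0.2997 = 131.87 mL.

132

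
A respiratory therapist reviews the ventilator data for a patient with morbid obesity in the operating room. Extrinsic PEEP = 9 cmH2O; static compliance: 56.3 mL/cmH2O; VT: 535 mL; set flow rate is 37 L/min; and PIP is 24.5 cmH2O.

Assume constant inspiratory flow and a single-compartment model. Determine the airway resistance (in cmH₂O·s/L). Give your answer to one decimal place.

Flow: 37 L/min ÷ 60 = 0.6167 L/s.
Equation of motion (constant flow): PIP = Vt/C + R·V̇ + PEEP.
R·V̇ = PIP − Vt/C − PEEP = 24.5 − 535/56.3 − 9 = 24.5 − 9.503 − 9 = 5.997 cmH2O.
R = 5.997 / 0.6167 = 9.724 cmH2O·s/L.

9.7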